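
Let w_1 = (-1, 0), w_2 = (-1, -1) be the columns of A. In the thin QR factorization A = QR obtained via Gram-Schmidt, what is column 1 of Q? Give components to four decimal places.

w_1 = (-1, 0); ‖w_1‖ = 1.0000, so q_1 = (-1.0000, 0.0000).

q_1 = (-1.0000, 0.0000)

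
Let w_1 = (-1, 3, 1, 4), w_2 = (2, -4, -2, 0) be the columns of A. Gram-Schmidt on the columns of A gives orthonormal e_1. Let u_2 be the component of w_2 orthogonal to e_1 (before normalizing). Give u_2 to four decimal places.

w_1 = (-1, 3, 1, 4); ‖w_1‖ = 5.1962, so e_1 = (-0.1925, 0.5774, 0.1925, 0.7698).
e_1·w_2 = (-0.1925)·2 + 0.5774·(-4) + 0.1925·(-2) + 0.7698·0 = -3.0792.
u_2 = w_2 + 3.0792·e_1 = (1.4074, -2.2222, -1.4074, 2.3704).

u_2 = (1.4074, -2.2222, -1.4074, 2.3704)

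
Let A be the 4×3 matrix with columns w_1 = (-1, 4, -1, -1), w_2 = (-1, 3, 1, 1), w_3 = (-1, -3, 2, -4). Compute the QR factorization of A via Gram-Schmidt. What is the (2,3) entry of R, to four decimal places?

w_1 = (-1, 4, -1, -1); ‖w_1‖ = 4.3589, so e_1 = (-0.2294, 0.9177, -0.2294, -0.2294).
e_1·w_2 = (-0.2294)·(-1) + 0.9177·3 + (-0.2294)·1 + (-0.2294)·1 = 2.5236.
u_2 = w_2 − 2.5236·e_1 = (-0.4211, 0.6842, 1.5789, 1.5789).
‖u_2‖ = 2.3731, so e_2 = (-0.1774, 0.2883, 0.6654, 0.6654).
r_{23} = e_2·w_3 = -2.0182.

r_{23} = -2.0182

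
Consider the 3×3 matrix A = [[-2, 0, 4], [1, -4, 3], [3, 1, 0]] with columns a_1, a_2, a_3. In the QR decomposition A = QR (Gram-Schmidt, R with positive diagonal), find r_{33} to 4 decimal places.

r_{33} = 3.7675

e_1 = a_1/‖a_1‖ = (-2, 1, 3)/3.7417 = (-0.5345, 0.2673, 0.8018).
r_{12} = e_1·a_2 = -0.2673.
u_2 = a_2 + 0.2673·e_1 = (-0.1429, -3.9286, 1.2143).
‖u_2‖ = 4.1144, so e_2 = (-0.0347, -0.9548, 0.2951).
r_{13} = e_1·a_3 = -1.3363; r_{23} = e_2·a_3 = -3.0034.
u_3 = a_3 + 1.3363·e_1 + 3.0034·e_2 = (3.1814, 0.4895, 1.9578).
r_{33} = ‖u_3‖ = 3.7675.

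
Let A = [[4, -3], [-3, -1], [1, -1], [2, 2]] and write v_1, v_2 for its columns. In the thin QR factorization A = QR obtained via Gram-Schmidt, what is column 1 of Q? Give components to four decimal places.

e_1 = v_1/‖v_1‖ = (4, -3, 1, 2)/5.4772 = (0.7303, -0.5477, 0.1826, 0.3651).

e_1 = (0.7303, -0.5477, 0.1826, 0.3651)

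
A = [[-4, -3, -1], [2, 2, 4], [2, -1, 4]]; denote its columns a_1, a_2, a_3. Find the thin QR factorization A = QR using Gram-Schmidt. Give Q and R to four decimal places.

a_1 = (-4, 2, 2); ‖a_1‖ = 4.8990, so e_1 = (-0.8165, 0.4082, 0.4082).
e_1·a_2 = (-0.8165)·(-3) + 0.4082·2 + 0.4082·(-1) = 2.8577.
u_2 = a_2 − 2.8577·e_1 = (-0.6667, 0.8333, -2.1667).
‖u_2‖ = 2.4152, so e_2 = (-0.2760, 0.3450, -0.8971).
e_1·a_3 = (-0.8165)·(-1) + 0.4082·4 + 0.4082·4 = 4.0825; e_2·a_3 = (-0.2760)·(-1) + 0.3450·4 + (-0.8971)·4 = -1.9322.
u_3 = a_3 − 4.0825·e_1 + 1.9322·e_2 = (1.8000, 3.0000, 0.6000).
‖u_3‖ = 3.5496, so e_3 = (0.5071, 0.8452, 0.1690).

Q = [[-0.8165, -0.2760, 0.5071], [0.4082, 0.3450, 0.8452], [0.4082, -0.8971, 0.1690]], R = [[4.8990, 2.8577, 4.0825], [0.0000, 2.4152, -1.9322], [0.0000, 0.0000, 3.5496]]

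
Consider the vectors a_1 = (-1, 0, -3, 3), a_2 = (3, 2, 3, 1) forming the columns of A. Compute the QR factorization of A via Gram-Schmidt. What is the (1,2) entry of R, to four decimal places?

q_1 = a_1/‖a_1‖ = (-1, 0, -3, 3)/4.3589 = (-0.2294, 0.0000, -0.6882, 0.6882).
r_{12} = q_1·a_2 = -2.0647.

r_{12} = -2.0647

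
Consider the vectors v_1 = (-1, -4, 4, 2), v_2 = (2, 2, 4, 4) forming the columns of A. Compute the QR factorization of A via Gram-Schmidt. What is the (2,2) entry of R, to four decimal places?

r_{22} = 5.8909

v_1 = (-1, -4, 4, 2); ‖v_1‖ = 6.0828, so e_1 = (-0.1644, -0.6576, 0.6576, 0.3288).
e_1·v_2 = (-0.1644)·2 + (-0.6576)·2 + 0.6576·4 + 0.3288·4 = 2.3016.
u_2 = v_2 − 2.3016·e_1 = (2.3784, 3.5135, 2.4865, 3.2432).
r_{22} = ‖u_2‖ = 5.8909.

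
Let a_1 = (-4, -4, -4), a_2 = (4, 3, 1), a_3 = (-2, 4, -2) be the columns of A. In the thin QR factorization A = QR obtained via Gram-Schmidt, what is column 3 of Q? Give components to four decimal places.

q_3 = (-0.5345, 0.8018, -0.2673)

a_1 = (-4, -4, -4); ‖a_1‖ = 6.9282, so q_1 = (-0.5774, -0.5774, -0.5774).
q_1·a_2 = (-0.5774)·4 + (-0.5774)·3 + (-0.5774)·1 = -4.6188.
u_2 = a_2 + 4.6188·q_1 = (1.3333, 0.3333, -1.6667).
‖u_2‖ = 2.1602, so q_2 = (0.6172, 0.1543, -0.7715).
q_1·a_3 = (-0.5774)·(-2) + (-0.5774)·4 + (-0.5774)·(-2) = 0.0000; q_2·a_3 = 0.6172·(-2) + 0.1543·4 + (-0.7715)·(-2) = 0.9258.
u_3 = a_3 + 0.0000·q_1 − 0.9258·q_2 = (-2.5714, 3.8571, -1.2857).
‖u_3‖ = 4.8107, so q_3 = (-0.5345, 0.8018, -0.2673).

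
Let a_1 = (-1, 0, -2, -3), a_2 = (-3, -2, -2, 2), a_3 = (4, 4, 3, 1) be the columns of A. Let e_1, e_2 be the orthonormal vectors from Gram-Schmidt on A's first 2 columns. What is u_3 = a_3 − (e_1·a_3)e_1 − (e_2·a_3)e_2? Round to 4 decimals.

u_3 = (-0.1570, 1.7952, -0.9044, 0.6553)

a_1 = (-1, 0, -2, -3); ‖a_1‖ = 3.7417, so e_1 = (-0.2673, 0.0000, -0.5345, -0.8018).
e_1·a_2 = (-0.2673)·(-3) + 0.0000·(-2) + (-0.5345)·(-2) + (-0.8018)·2 = 0.2673.
u_2 = a_2 − 0.2673·e_1 = (-2.9286, -2.0000, -1.8571, 2.2143).
‖u_2‖ = 4.5748, so e_2 = (-0.6402, -0.4372, -0.4060, 0.4840).
e_1·a_3 = (-0.2673)·4 + 0.0000·4 + (-0.5345)·3 + (-0.8018)·1 = -3.4744; e_2·a_3 = (-0.6402)·4 + (-0.4372)·4 + (-0.4060)·3 + 0.4840·1 = -5.0432.
u_3 = a_3 + 3.4744·e_1 + 5.0432·e_2 = (-0.1570, 1.7952, -0.9044, 0.6553).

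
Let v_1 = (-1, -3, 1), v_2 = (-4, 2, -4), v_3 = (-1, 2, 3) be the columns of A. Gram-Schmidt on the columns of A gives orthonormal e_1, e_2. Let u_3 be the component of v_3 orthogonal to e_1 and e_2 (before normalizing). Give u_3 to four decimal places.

e_1 = v_1/‖v_1‖ = (-1, -3, 1)/3.3166 = (-0.3015, -0.9045, 0.3015).
r_{12} = e_1·v_2 = -1.8091.
u_2 = v_2 + 1.8091·e_1 = (-4.5455, 0.3636, -3.4545).
‖u_2‖ = 5.7208, so e_2 = (-0.7946, 0.0636, -0.6039).
r_{13} = e_1·v_3 = -0.6030; r_{23} = e_2·v_3 = -0.8899.
u_3 = v_3 + 0.6030·e_1 + 0.8899·e_2 = (-1.8889, 1.5111, 2.6444).

u_3 = (-1.8889, 1.5111, 2.6444)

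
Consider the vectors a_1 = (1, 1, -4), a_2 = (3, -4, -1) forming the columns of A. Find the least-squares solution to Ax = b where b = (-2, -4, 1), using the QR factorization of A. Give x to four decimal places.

x = (-0.6253, 0.4183)

a_1 = (1, 1, -4); ‖a_1‖ = 4.2426, so q_1 = (0.2357, 0.2357, -0.9428).
q_1·a_2 = 0.2357·3 + 0.2357·(-4) + (-0.9428)·(-1) = 0.7071.
u_2 = a_2 − 0.7071·q_1 = (2.8333, -4.1667, -0.3333).
‖u_2‖ = 5.0498, so q_2 = (0.5611, -0.8251, -0.0660).
Qᵀb = (-2.3570, 2.1123).
Back-substitute: x_2 = 2.1123/5.0498 = 0.4183.
x_1 = (-2.3570 − 0.7071·0.4183)/4.2426 = -0.6253.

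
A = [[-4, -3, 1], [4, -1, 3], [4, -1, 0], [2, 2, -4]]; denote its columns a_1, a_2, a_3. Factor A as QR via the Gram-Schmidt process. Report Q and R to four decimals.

Q = [[-0.5547, -0.6426, -0.4153], [0.5547, -0.4353, 0.3958], [0.5547, -0.4353, -0.4788], [0.2774, 0.4561, -0.6645]], R = [[7.2111, 1.1094, 0.0000], [0.0000, 3.7107, -3.7729], [0.0000, 0.0000, 3.4301]]

q_1 = a_1/‖a_1‖ = (-4, 4, 4, 2)/7.2111 = (-0.5547, 0.5547, 0.5547, 0.2774).
r_{12} = q_1·a_2 = 1.1094.
u_2 = a_2 − 1.1094·q_1 = (-2.3846, -1.6154, -1.6154, 1.6923).
‖u_2‖ = 3.7107, so q_2 = (-0.6426, -0.4353, -0.4353, 0.4561).
r_{13} = q_1·a_3 = 0.0000; r_{23} = q_2·a_3 = -3.7729.
u_3 = a_3 + 0.0000·q_1 + 3.7729·q_2 = (-1.4246, 1.3575, -1.6425, -2.2793).
‖u_3‖ = 3.4301, so q_3 = (-0.4153, 0.3958, -0.4788, -0.6645).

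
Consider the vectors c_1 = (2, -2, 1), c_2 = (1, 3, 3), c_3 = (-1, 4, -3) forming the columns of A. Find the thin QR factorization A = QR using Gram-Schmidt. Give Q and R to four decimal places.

c_1 = (2, -2, 1); ‖c_1‖ = 3.0000, so e_1 = (0.6667, -0.6667, 0.3333).
e_1·c_2 = 0.6667·1 + (-0.6667)·3 + 0.3333·3 = -0.3333.
u_2 = c_2 + 0.3333·e_1 = (1.2222, 2.7778, 3.1111).
‖u_2‖ = 4.3461, so e_2 = (0.2812, 0.6391, 0.7158).
e_1·c_3 = 0.6667·(-1) + (-0.6667)·4 + 0.3333·(-3) = -4.3333; e_2·c_3 = 0.2812·(-1) + 0.6391·4 + 0.7158·(-3) = 0.1278.
u_3 = c_3 + 4.3333·e_1 − 0.1278·e_2 = (1.8529, 1.0294, -1.6471).
‖u_3‖ = 2.6844, so e_3 = (0.6903, 0.3835, -0.6136).

Q = [[0.6667, 0.2812, 0.6903], [-0.6667, 0.6391, 0.3835], [0.3333, 0.7158, -0.6136]], R = [[3.0000, -0.3333, -4.3333], [0.0000, 4.3461, 0.1278], [0.0000, 0.0000, 2.6844]]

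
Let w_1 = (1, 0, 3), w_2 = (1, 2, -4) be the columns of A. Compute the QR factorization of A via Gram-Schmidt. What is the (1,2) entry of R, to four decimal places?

q_1 = w_1/‖w_1‖ = (1, 0, 3)/3.1623 = (0.3162, 0.0000, 0.9487).
r_{12} = q_1·w_2 = -3.4785.

r_{12} = -3.4785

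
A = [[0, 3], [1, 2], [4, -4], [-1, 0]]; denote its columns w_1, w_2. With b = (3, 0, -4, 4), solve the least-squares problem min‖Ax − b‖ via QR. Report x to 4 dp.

x = (-0.7055, 0.5215)

e_1 = w_1/‖w_1‖ = (0, 1, 4, -1)/4.2426 = (0.0000, 0.2357, 0.9428, -0.2357).
r_{12} = e_1·w_2 = -3.2998.
u_2 = w_2 + 3.2998·e_1 = (3.0000, 2.7778, -0.8889, -0.7778).
‖u_2‖ = 4.2557, so e_2 = (0.7049, 0.6527, -0.2089, -0.1828).
Qᵀb = (-4.7140, 2.2192).
Back-substitute: x_2 = 2.2192/4.2557 = 0.5215.
x_1 = (-4.7140 + 3.2998·0.5215)/4.2426 = -0.7055.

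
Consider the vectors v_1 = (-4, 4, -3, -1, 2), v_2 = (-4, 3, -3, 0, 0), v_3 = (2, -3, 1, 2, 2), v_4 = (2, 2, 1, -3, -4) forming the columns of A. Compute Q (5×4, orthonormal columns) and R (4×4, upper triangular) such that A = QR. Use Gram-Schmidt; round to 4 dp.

e_1 = v_1/‖v_1‖ = (-4, 4, -3, -1, 2)/6.7823 = (-0.5898, 0.5898, -0.4423, -0.1474, 0.2949).
r_{12} = e_1·v_2 = 5.4554.
u_2 = v_2 − 5.4554·e_1 = (-0.7826, -0.2174, -0.5870, 0.8043, -1.6087).
‖u_2‖ = 2.0589, so e_2 = (-0.3801, -0.1056, -0.2851, 0.3907, -0.7813).
r_{13} = e_1·v_3 = -3.0963; r_{23} = e_2·v_3 = -1.5099.
u_3 = v_3 + 3.0963·e_1 + 1.5099·e_2 = (-0.4000, -1.3333, -0.8000, 2.1333, 1.7333).
‖u_3‖ = 3.1833, so e_3 = (-0.1257, -0.4189, -0.2513, 0.6702, 0.5445).
r_{14} = e_1·v_4 = -1.1795; r_{24} = e_2·v_4 = 0.6969; r_{34} = e_3·v_4 = -5.5289.
u_4 = v_4 + 1.1795·e_1 − 0.6969·e_2 + 5.5289·e_3 = (0.8745, 0.4534, -0.7126, 0.2591, -0.0972).
‖u_4‖ = 1.2469, so e_4 = (0.7014, 0.3637, -0.5715, 0.2078, -0.0779).

Q = [[-0.5898, -0.3801, -0.1257, 0.7014], [0.5898, -0.1056, -0.4189, 0.3637], [-0.4423, -0.2851, -0.2513, -0.5715], [-0.1474, 0.3907, 0.6702, 0.2078], [0.2949, -0.7813, 0.5445, -0.0779]], R = [[6.7823, 5.4554, -3.0963, -1.1795], [0.0000, 2.0589, -1.5099, 0.6969], [0.0000, 0.0000, 3.1833, -5.5289], [0.0000, 0.0000, 0.0000, 1.2469]]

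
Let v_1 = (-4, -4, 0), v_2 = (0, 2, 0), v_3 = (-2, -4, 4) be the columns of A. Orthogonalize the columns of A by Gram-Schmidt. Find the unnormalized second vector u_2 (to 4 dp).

v_1 = (-4, -4, 0); ‖v_1‖ = 5.6569, so e_1 = (-0.7071, -0.7071, 0.0000).
e_1·v_2 = (-0.7071)·0 + (-0.7071)·2 + 0.0000·0 = -1.4142.
u_2 = v_2 + 1.4142·e_1 = (-1.0000, 1.0000, 0.0000).

u_2 = (-1.0000, 1.0000, 0.0000)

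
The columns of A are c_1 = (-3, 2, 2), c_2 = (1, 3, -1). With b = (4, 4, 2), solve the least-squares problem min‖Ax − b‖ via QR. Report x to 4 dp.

e_1 = c_1/‖c_1‖ = (-3, 2, 2)/4.1231 = (-0.7276, 0.4851, 0.4851).
r_{12} = e_1·c_2 = 0.2425.
u_2 = c_2 − 0.2425·e_1 = (1.1765, 2.8824, -1.1176).
‖u_2‖ = 3.3077, so e_2 = (0.3557, 0.8714, -0.3379).
Qᵀb = (0.0000, 4.2325).
Back-substitute: x_2 = 4.2325/3.3077 = 1.2796.
x_1 = (0.0000 − 0.2425·1.2796)/4.1231 = -0.0753.

x = (-0.0753, 1.2796)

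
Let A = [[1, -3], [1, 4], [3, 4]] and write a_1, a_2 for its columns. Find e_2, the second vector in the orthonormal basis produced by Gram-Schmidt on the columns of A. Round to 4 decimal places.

e_2 = (-0.8259, 0.5566, 0.0898)

a_1 = (1, 1, 3); ‖a_1‖ = 3.3166, so e_1 = (0.3015, 0.3015, 0.9045).
e_1·a_2 = 0.3015·(-3) + 0.3015·4 + 0.9045·4 = 3.9196.
u_2 = a_2 − 3.9196·e_1 = (-4.1818, 2.8182, 0.4545).
‖u_2‖ = 5.0632, so e_2 = (-0.8259, 0.5566, 0.0898).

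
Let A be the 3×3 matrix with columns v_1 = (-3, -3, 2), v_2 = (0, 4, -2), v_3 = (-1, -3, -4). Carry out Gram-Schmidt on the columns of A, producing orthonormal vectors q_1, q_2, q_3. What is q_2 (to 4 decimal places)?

q_2 = (-0.7544, 0.6287, -0.1886)

v_1 = (-3, -3, 2); ‖v_1‖ = 4.6904, so q_1 = (-0.6396, -0.6396, 0.4264).
q_1·v_2 = (-0.6396)·0 + (-0.6396)·4 + 0.4264·(-2) = -3.4112.
u_2 = v_2 + 3.4112·q_1 = (-2.1818, 1.8182, -0.5455).
‖u_2‖ = 2.8920, so q_2 = (-0.7544, 0.6287, -0.1886).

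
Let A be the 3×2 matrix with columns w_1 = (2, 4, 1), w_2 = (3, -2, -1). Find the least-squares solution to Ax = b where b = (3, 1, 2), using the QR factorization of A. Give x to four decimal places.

x = (0.6421, 0.4947)

q_1 = w_1/‖w_1‖ = (2, 4, 1)/4.5826 = (0.4364, 0.8729, 0.2182).
r_{12} = q_1·w_2 = -0.6547.
u_2 = w_2 + 0.6547·q_1 = (3.2857, -1.4286, -0.8571).
‖u_2‖ = 3.6839, so q_2 = (0.8919, -0.3878, -0.2327).
Qᵀb = (2.6186, 1.8226).
Back-substitute: x_2 = 1.8226/3.6839 = 0.4947.
x_1 = (2.6186 + 0.6547·0.4947)/4.5826 = 0.6421.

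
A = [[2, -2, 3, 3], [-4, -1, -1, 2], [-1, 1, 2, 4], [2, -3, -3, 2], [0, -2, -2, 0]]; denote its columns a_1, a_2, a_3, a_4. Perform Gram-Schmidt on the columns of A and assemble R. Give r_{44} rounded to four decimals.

r_{44} = 3.7609

a_1 = (2, -4, -1, 2, 0); ‖a_1‖ = 5.0000, so q_1 = (0.4000, -0.8000, -0.2000, 0.4000, 0.0000).
q_1·a_2 = 0.4000·(-2) + (-0.8000)·(-1) + (-0.2000)·1 + 0.4000·(-3) + 0.0000·(-2) = -1.4000.
u_2 = a_2 + 1.4000·q_1 = (-1.4400, -2.1200, 0.7200, -2.4400, -2.0000).
‖u_2‖ = 4.1280, so q_2 = (-0.3488, -0.5136, 0.1744, -0.5911, -0.4845).
q_1·a_3 = 0.4000·3 + (-0.8000)·(-1) + (-0.2000)·2 + 0.4000·(-3) + 0.0000·(-2) = 0.4000; q_2·a_3 = (-0.3488)·3 + (-0.5136)·(-1) + 0.1744·2 + (-0.5911)·(-3) + (-0.4845)·(-2) = 2.5582.
u_3 = a_3 − 0.4000·q_1 − 2.5582·q_2 = (3.7324, 0.6338, 1.6338, -1.6479, -0.7606).
‖u_3‖ = 4.5051, so q_3 = (0.8285, 0.1407, 0.3627, -0.3658, -0.1688).
q_1·a_4 = 0.4000·3 + (-0.8000)·2 + (-0.2000)·4 + 0.4000·2 + 0.0000·0 = -0.4000; q_2·a_4 = (-0.3488)·3 + (-0.5136)·2 + 0.1744·4 + (-0.5911)·2 + (-0.4845)·0 = -2.5582; q_3·a_4 = 0.8285·3 + 0.1407·2 + 0.3627·4 + (-0.3658)·2 + (-0.1688)·0 = 3.4859.
u_4 = a_4 + 0.4000·q_1 + 2.5582·q_2 − 3.4859·q_3 = (-0.6204, -0.1242, 3.1020, 1.9230, -0.6509).
r_{44} = ‖u_4‖ = 3.7609.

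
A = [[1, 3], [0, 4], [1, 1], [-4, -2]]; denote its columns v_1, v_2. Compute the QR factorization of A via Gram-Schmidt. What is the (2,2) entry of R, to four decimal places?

r_{22} = 4.6904

v_1 = (1, 0, 1, -4); ‖v_1‖ = 4.2426, so e_1 = (0.2357, 0.0000, 0.2357, -0.9428).
e_1·v_2 = 0.2357·3 + 0.0000·4 + 0.2357·1 + (-0.9428)·(-2) = 2.8284.
u_2 = v_2 − 2.8284·e_1 = (2.3333, 4.0000, 0.3333, 0.6667).
r_{22} = ‖u_2‖ = 4.6904.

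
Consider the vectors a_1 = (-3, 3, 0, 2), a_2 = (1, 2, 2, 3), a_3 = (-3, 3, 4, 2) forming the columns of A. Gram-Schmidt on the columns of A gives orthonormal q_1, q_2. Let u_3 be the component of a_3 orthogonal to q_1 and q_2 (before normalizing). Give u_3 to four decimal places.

q_1 = a_1/‖a_1‖ = (-3, 3, 0, 2)/4.6904 = (-0.6396, 0.6396, 0.0000, 0.4264).
r_{12} = q_1·a_2 = 1.9188.
u_2 = a_2 − 1.9188·q_1 = (2.2273, 0.7727, 2.0000, 2.1818).
‖u_2‖ = 3.7839, so q_2 = (0.5886, 0.2042, 0.5285, 0.5766).
r_{13} = q_1·a_3 = 4.6904; r_{23} = q_2·a_3 = 2.1142.
u_3 = a_3 − 4.6904·q_1 − 2.1142·q_2 = (-1.2444, -0.4317, 2.8825, -1.2190).

u_3 = (-1.2444, -0.4317, 2.8825, -1.2190)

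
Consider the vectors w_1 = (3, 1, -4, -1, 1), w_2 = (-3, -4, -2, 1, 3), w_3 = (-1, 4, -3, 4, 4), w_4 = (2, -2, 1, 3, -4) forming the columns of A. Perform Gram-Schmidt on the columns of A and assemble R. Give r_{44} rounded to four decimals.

w_1 = (3, 1, -4, -1, 1); ‖w_1‖ = 5.2915, so e_1 = (0.5669, 0.1890, -0.7559, -0.1890, 0.1890).
e_1·w_2 = 0.5669·(-3) + 0.1890·(-4) + (-0.7559)·(-2) + (-0.1890)·1 + 0.1890·3 = -0.5669.
u_2 = w_2 + 0.5669·e_1 = (-2.6786, -3.8929, -2.4286, 0.8929, 3.1071).
‖u_2‖ = 6.2192, so e_2 = (-0.4307, -0.6259, -0.3905, 0.1436, 0.4996).
e_1·w_3 = 0.5669·(-1) + 0.1890·4 + (-0.7559)·(-3) + (-0.1890)·4 + 0.1890·4 = 2.4568; e_2·w_3 = (-0.4307)·(-1) + (-0.6259)·4 + (-0.3905)·(-3) + 0.1436·4 + 0.4996·4 = 1.6711.
u_3 = w_3 − 2.4568·e_1 − 1.6711·e_2 = (-1.6731, 4.5817, -0.4903, 4.2244, 2.7008).
‖u_3‖ = 7.0123, so e_3 = (-0.2386, 0.6534, -0.0699, 0.6024, 0.3852).
e_1·w_4 = 0.5669·2 + 0.1890·(-2) + (-0.7559)·1 + (-0.1890)·3 + 0.1890·(-4) = -1.3229; e_2·w_4 = (-0.4307)·2 + (-0.6259)·(-2) + (-0.3905)·1 + 0.1436·3 + 0.4996·(-4) = -1.5677; e_3·w_4 = (-0.2386)·2 + 0.6534·(-2) + (-0.0699)·1 + 0.6024·3 + 0.3852·(-4) = -1.5872.
u_4 = w_4 + 1.3229·e_1 + 1.5677·e_2 + 1.5872·e_3 = (1.6961, -1.6942, -0.7232, 3.9313, -2.3554).
r_{44} = ‖u_4‖ = 5.2223.

r_{44} = 5.2223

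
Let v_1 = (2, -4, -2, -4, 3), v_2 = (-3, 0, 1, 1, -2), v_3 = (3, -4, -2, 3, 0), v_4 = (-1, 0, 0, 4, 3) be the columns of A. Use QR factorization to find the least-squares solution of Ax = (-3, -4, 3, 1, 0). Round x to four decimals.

x = (0.6590, 1.7002, 0.1287, 0.3874)

e_1 = v_1/‖v_1‖ = (2, -4, -2, -4, 3)/7.0000 = (0.2857, -0.5714, -0.2857, -0.5714, 0.4286).
r_{12} = e_1·v_2 = -2.5714.
u_2 = v_2 + 2.5714·e_1 = (-2.2653, -1.4694, 0.2653, -0.4694, -0.8980).
‖u_2‖ = 2.8962, so e_2 = (-0.7822, -0.5074, 0.0916, -0.1621, -0.3101).
r_{13} = e_1·v_3 = 2.0000; r_{23} = e_2·v_3 = -0.9865.
u_3 = v_3 − 2.0000·e_1 + 0.9865·e_2 = (1.6569, -3.3577, -1.3382, 3.9830, -1.1630).
‖u_3‖ = 5.7469, so e_3 = (0.2883, -0.5843, -0.2329, 0.6931, -0.2024).
r_{14} = e_1·v_4 = -1.2857; r_{24} = e_2·v_4 = -0.7963; r_{34} = e_3·v_4 = 1.8768.
u_4 = v_4 + 1.2857·e_1 + 0.7963·e_2 − 1.8768·e_3 = (-1.7966, -0.0421, 0.1426, 1.8355, 3.6840).
‖u_4‖ = 4.4934, so e_4 = (-0.3998, -0.0094, 0.0317, 0.4085, 0.8199).
Qᵀb = (0.0000, 4.4887, 1.4666, 1.7407).
Back-substitute: x_4 = 1.7407/4.4934 = 0.3874.
x_3 = (1.4666 − 1.8768·0.3874)/5.7469 = 0.1287.
x_2 = (4.4887 + 0.9865·0.1287 + 0.7963·0.3874)/2.8962 = 1.7002.
x_1 = (0.0000 + 2.5714·1.7002 − 2.0000·0.1287 + 1.2857·0.3874)/7.0000 = 0.6590.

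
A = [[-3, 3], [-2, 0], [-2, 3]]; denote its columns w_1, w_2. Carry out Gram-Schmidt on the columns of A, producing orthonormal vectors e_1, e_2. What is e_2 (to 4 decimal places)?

e_2 = (0.1617, -0.8085, 0.5659)

w_1 = (-3, -2, -2); ‖w_1‖ = 4.1231, so e_1 = (-0.7276, -0.4851, -0.4851).
e_1·w_2 = (-0.7276)·3 + (-0.4851)·0 + (-0.4851)·3 = -3.6380.
u_2 = w_2 + 3.6380·e_1 = (0.3529, -1.7647, 1.2353).
‖u_2‖ = 2.1828, so e_2 = (0.1617, -0.8085, 0.5659).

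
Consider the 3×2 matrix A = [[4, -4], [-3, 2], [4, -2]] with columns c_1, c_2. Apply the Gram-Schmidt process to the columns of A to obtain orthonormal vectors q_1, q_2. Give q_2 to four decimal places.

q_2 = (-0.7498, -0.1363, 0.6475)

c_1 = (4, -3, 4); ‖c_1‖ = 6.4031, so q_1 = (0.6247, -0.4685, 0.6247).
q_1·c_2 = 0.6247·(-4) + (-0.4685)·2 + 0.6247·(-2) = -4.6852.
u_2 = c_2 + 4.6852·q_1 = (-1.0732, -0.1951, 0.9268).
‖u_2‖ = 1.4314, so q_2 = (-0.7498, -0.1363, 0.6475).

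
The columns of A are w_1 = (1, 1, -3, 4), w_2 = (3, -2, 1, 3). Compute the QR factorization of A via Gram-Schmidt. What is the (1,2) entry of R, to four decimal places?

w_1 = (1, 1, -3, 4); ‖w_1‖ = 5.1962, so q_1 = (0.1925, 0.1925, -0.5774, 0.7698).
r_{12} = q_1·w_2 = 1.9245.

r_{12} = 1.9245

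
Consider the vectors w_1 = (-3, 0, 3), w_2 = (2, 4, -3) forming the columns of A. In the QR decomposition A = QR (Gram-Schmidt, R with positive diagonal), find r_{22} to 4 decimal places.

r_{22} = 4.0620

w_1 = (-3, 0, 3); ‖w_1‖ = 4.2426, so e_1 = (-0.7071, 0.0000, 0.7071).
e_1·w_2 = (-0.7071)·2 + 0.0000·4 + 0.7071·(-3) = -3.5355.
u_2 = w_2 + 3.5355·e_1 = (-0.5000, 4.0000, -0.5000).
r_{22} = ‖u_2‖ = 4.0620.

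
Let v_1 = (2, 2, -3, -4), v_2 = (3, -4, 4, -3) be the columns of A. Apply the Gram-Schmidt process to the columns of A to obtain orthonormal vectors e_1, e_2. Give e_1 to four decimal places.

v_1 = (2, 2, -3, -4); ‖v_1‖ = 5.7446, so e_1 = (0.3482, 0.3482, -0.5222, -0.6963).

e_1 = (0.3482, 0.3482, -0.5222, -0.6963)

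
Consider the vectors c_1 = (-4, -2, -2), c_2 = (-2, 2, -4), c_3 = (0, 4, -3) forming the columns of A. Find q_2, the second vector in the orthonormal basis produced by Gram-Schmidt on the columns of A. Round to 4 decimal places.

q_2 = (0.0000, 0.7071, -0.7071)

c_1 = (-4, -2, -2); ‖c_1‖ = 4.8990, so q_1 = (-0.8165, -0.4082, -0.4082).
q_1·c_2 = (-0.8165)·(-2) + (-0.4082)·2 + (-0.4082)·(-4) = 2.4495.
u_2 = c_2 − 2.4495·q_1 = (0.0000, 3.0000, -3.0000).
‖u_2‖ = 4.2426, so q_2 = (0.0000, 0.7071, -0.7071).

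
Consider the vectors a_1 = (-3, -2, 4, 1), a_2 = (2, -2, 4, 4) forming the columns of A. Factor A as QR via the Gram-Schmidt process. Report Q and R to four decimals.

a_1 = (-3, -2, 4, 1); ‖a_1‖ = 5.4772, so q_1 = (-0.5477, -0.3651, 0.7303, 0.1826).
q_1·a_2 = (-0.5477)·2 + (-0.3651)·(-2) + 0.7303·4 + 0.1826·4 = 3.2863.
u_2 = a_2 − 3.2863·q_1 = (3.8000, -0.8000, 1.6000, 3.4000).
‖u_2‖ = 5.4037, so q_2 = (0.7032, -0.1480, 0.2961, 0.6292).

Q = [[-0.5477, 0.7032], [-0.3651, -0.1480], [0.7303, 0.2961], [0.1826, 0.6292]], R = [[5.4772, 3.2863], [0.0000, 5.4037]]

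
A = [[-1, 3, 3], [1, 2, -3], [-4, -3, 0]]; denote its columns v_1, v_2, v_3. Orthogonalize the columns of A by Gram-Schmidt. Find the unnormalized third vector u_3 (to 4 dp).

u_3 = (1.0909, -3.2727, -1.0909)

v_1 = (-1, 1, -4); ‖v_1‖ = 4.2426, so q_1 = (-0.2357, 0.2357, -0.9428).
q_1·v_2 = (-0.2357)·3 + 0.2357·2 + (-0.9428)·(-3) = 2.5927.
u_2 = v_2 − 2.5927·q_1 = (3.6111, 1.3889, -0.5556).
‖u_2‖ = 3.9087, so q_2 = (0.9239, 0.3553, -0.1421).
q_1·v_3 = (-0.2357)·3 + 0.2357·(-3) + (-0.9428)·0 = -1.4142; q_2·v_3 = 0.9239·3 + 0.3553·(-3) + (-0.1421)·0 = 1.7056.
u_3 = v_3 + 1.4142·q_1 − 1.7056·q_2 = (1.0909, -3.2727, -1.0909).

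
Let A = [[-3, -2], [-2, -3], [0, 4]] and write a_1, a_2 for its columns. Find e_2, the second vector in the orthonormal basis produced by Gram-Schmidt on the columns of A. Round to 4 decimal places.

a_1 = (-3, -2, 0); ‖a_1‖ = 3.6056, so e_1 = (-0.8321, -0.5547, 0.0000).
e_1·a_2 = (-0.8321)·(-2) + (-0.5547)·(-3) + 0.0000·4 = 3.3282.
u_2 = a_2 − 3.3282·e_1 = (0.7692, -1.1538, 4.0000).
‖u_2‖ = 4.2336, so e_2 = (0.1817, -0.2725, 0.9448).

e_2 = (0.1817, -0.2725, 0.9448)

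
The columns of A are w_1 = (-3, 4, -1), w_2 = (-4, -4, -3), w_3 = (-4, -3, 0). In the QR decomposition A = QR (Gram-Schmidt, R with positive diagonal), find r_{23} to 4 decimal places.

w_1 = (-3, 4, -1); ‖w_1‖ = 5.0990, so e_1 = (-0.5883, 0.7845, -0.1961).
e_1·w_2 = (-0.5883)·(-4) + 0.7845·(-4) + (-0.1961)·(-3) = -0.1961.
u_2 = w_2 + 0.1961·e_1 = (-4.1154, -3.8462, -3.0385).
‖u_2‖ = 6.4001, so e_2 = (-0.6430, -0.6010, -0.4748).
r_{23} = e_2·w_3 = 4.3749.

r_{23} = 4.3749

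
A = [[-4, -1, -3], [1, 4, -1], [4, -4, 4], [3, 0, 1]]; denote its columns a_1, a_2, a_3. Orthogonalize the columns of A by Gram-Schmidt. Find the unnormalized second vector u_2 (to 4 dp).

a_1 = (-4, 1, 4, 3); ‖a_1‖ = 6.4807, so q_1 = (-0.6172, 0.1543, 0.6172, 0.4629).
q_1·a_2 = (-0.6172)·(-1) + 0.1543·4 + 0.6172·(-4) + 0.4629·0 = -1.2344.
u_2 = a_2 + 1.2344·q_1 = (-1.7619, 4.1905, -3.2381, 0.5714).

u_2 = (-1.7619, 4.1905, -3.2381, 0.5714)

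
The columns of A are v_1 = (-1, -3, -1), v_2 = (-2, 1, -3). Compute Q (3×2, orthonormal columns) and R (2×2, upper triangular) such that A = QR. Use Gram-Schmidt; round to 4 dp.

v_1 = (-1, -3, -1); ‖v_1‖ = 3.3166, so q_1 = (-0.3015, -0.9045, -0.3015).
q_1·v_2 = (-0.3015)·(-2) + (-0.9045)·1 + (-0.3015)·(-3) = 0.6030.
u_2 = v_2 − 0.6030·q_1 = (-1.8182, 1.5455, -2.8182).
‖u_2‖ = 3.6927, so q_2 = (-0.4924, 0.4185, -0.7632).

Q = [[-0.3015, -0.4924], [-0.9045, 0.4185], [-0.3015, -0.7632]], R = [[3.3166, 0.6030], [0.0000, 3.6927]]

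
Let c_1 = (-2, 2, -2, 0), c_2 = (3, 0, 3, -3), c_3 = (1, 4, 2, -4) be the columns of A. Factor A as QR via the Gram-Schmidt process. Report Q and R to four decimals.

Q = [[-0.5774, 0.2582, -0.1690], [0.5774, 0.5164, 0.5071], [-0.5774, 0.2582, 0.6761], [0.0000, -0.7746, 0.5071]], R = [[3.4641, -3.4641, 0.5774], [0.0000, 3.8730, 5.9386], [0.0000, 0.0000, 1.1832]]

q_1 = c_1/‖c_1‖ = (-2, 2, -2, 0)/3.4641 = (-0.5774, 0.5774, -0.5774, 0.0000).
r_{12} = q_1·c_2 = -3.4641.
u_2 = c_2 + 3.4641·q_1 = (1.0000, 2.0000, 1.0000, -3.0000).
‖u_2‖ = 3.8730, so q_2 = (0.2582, 0.5164, 0.2582, -0.7746).
r_{13} = q_1·c_3 = 0.5774; r_{23} = q_2·c_3 = 5.9386.
u_3 = c_3 − 0.5774·q_1 − 5.9386·q_2 = (-0.2000, 0.6000, 0.8000, 0.6000).
‖u_3‖ = 1.1832, so q_3 = (-0.1690, 0.5071, 0.6761, 0.5071).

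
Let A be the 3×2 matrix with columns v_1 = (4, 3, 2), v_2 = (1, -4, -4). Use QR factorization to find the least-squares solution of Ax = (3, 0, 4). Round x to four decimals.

v_1 = (4, 3, 2); ‖v_1‖ = 5.3852, so q_1 = (0.7428, 0.5571, 0.3714).
q_1·v_2 = 0.7428·1 + 0.5571·(-4) + 0.3714·(-4) = -2.9711.
u_2 = v_2 + 2.9711·q_1 = (3.2069, -2.3448, -2.8966).
‖u_2‖ = 4.9165, so q_2 = (0.6523, -0.4769, -0.5891).
Qᵀb = (3.7139, -0.3998).
Back-substitute: x_2 = -0.3998/4.9165 = -0.0813.
x_1 = (3.7139 + 2.9711·(-0.0813))/5.3852 = 0.6448.

x = (0.6448, -0.0813)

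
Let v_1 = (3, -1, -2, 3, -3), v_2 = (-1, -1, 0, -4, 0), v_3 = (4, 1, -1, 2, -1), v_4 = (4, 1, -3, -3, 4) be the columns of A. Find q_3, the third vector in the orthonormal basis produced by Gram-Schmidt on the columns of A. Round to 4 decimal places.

q_1 = v_1/‖v_1‖ = (3, -1, -2, 3, -3)/5.6569 = (0.5303, -0.1768, -0.3536, 0.5303, -0.5303).
r_{12} = q_1·v_2 = -2.4749.
u_2 = v_2 + 2.4749·q_1 = (0.3125, -1.4375, -0.8750, -2.6875, -1.3125).
‖u_2‖ = 3.4460, so q_2 = (0.0907, -0.4171, -0.2539, -0.7799, -0.3809).
r_{13} = q_1·v_3 = 3.8891; r_{23} = q_2·v_3 = -0.9794.
u_3 = v_3 − 3.8891·q_1 + 0.9794·q_2 = (2.0263, 1.2789, 0.1263, -0.8263, 0.6895).
‖u_3‖ = 2.6298, so q_3 = (0.7705, 0.4863, 0.0480, -0.3142, 0.2622).

q_3 = (0.7705, 0.4863, 0.0480, -0.3142, 0.2622)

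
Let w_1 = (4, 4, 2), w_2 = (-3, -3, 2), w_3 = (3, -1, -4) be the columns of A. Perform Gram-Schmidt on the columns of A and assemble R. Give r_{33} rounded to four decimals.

e_1 = w_1/‖w_1‖ = (4, 4, 2)/6.0000 = (0.6667, 0.6667, 0.3333).
r_{12} = e_1·w_2 = -3.3333.
u_2 = w_2 + 3.3333·e_1 = (-0.7778, -0.7778, 3.1111).
‖u_2‖ = 3.2998, so e_2 = (-0.2357, -0.2357, 0.9428).
r_{13} = e_1·w_3 = 0.0000; r_{23} = e_2·w_3 = -4.2426.
u_3 = w_3 − 0.0000·e_1 + 4.2426·e_2 = (2.0000, -2.0000, 0.0000).
r_{33} = ‖u_3‖ = 2.8284.

r_{33} = 2.8284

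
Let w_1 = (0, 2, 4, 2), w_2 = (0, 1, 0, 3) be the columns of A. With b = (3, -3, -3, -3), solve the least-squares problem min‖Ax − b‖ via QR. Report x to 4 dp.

w_1 = (0, 2, 4, 2); ‖w_1‖ = 4.8990, so q_1 = (0.0000, 0.4082, 0.8165, 0.4082).
q_1·w_2 = 0.0000·0 + 0.4082·1 + 0.8165·0 + 0.4082·3 = 1.6330.
u_2 = w_2 − 1.6330·q_1 = (0.0000, 0.3333, -1.3333, 2.3333).
‖u_2‖ = 2.7080, so q_2 = (0.0000, 0.1231, -0.4924, 0.8616).
Qᵀb = (-4.8990, -1.4771).
Back-substitute: x_2 = -1.4771/2.7080 = -0.5455.
x_1 = (-4.8990 − 1.6330·(-0.5455))/4.8990 = -0.8182.

x = (-0.8182, -0.5455)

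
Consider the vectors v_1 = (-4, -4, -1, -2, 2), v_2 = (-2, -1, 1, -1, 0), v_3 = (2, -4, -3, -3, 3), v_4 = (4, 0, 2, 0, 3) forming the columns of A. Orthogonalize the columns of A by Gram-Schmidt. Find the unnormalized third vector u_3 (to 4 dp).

v_1 = (-4, -4, -1, -2, 2); ‖v_1‖ = 6.4031, so e_1 = (-0.6247, -0.6247, -0.1562, -0.3123, 0.3123).
e_1·v_2 = (-0.6247)·(-2) + (-0.6247)·(-1) + (-0.1562)·1 + (-0.3123)·(-1) + 0.3123·0 = 2.0303.
u_2 = v_2 − 2.0303·e_1 = (-0.7317, 0.2683, 1.3171, -0.3659, -0.6341).
‖u_2‖ = 1.6965, so e_2 = (-0.4313, 0.1581, 0.7764, -0.2157, -0.3738).
e_1·v_3 = (-0.6247)·2 + (-0.6247)·(-4) + (-0.1562)·(-3) + (-0.3123)·(-3) + 0.3123·3 = 3.5920; e_2·v_3 = (-0.4313)·2 + 0.1581·(-4) + 0.7764·(-3) + (-0.2157)·(-3) + (-0.3738)·3 = -4.2987.
u_3 = v_3 − 3.5920·e_1 + 4.2987·e_2 = (2.3898, -1.0763, 0.8983, -2.8051, 0.2712).

u_3 = (2.3898, -1.0763, 0.8983, -2.8051, 0.2712)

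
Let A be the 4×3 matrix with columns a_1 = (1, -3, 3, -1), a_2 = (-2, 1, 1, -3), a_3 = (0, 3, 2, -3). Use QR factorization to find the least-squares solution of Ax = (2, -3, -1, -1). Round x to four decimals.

q_1 = a_1/‖a_1‖ = (1, -3, 3, -1)/4.4721 = (0.2236, -0.6708, 0.6708, -0.2236).
r_{12} = q_1·a_2 = 0.2236.
u_2 = a_2 − 0.2236·q_1 = (-2.0500, 1.1500, 0.8500, -2.9500).
‖u_2‖ = 3.8665, so q_2 = (-0.5302, 0.2974, 0.2198, -0.7630).
r_{13} = q_1·a_3 = 0.0000; r_{23} = q_2·a_3 = 3.6208.
u_3 = a_3 − 0.0000·q_1 − 3.6208·q_2 = (1.9197, 1.9231, 1.2040, -0.2375).
‖u_3‖ = 2.9815, so q_3 = (0.6439, 0.6450, 0.4038, -0.0796).
Qᵀb = (2.0125, -1.4095, -0.9714).
Back-substitute: x_3 = -0.9714/2.9815 = -0.3258.
x_2 = (-1.4095 − 3.6208·(-0.3258))/3.8665 = -0.0594.
x_1 = (2.0125 − 0.2236·(-0.0594) − 0.0000·(-0.3258))/4.4721 = 0.4530.

x = (0.4530, -0.0594, -0.3258)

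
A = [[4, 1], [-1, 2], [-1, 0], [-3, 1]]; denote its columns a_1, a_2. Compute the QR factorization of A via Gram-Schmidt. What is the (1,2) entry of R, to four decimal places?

q_1 = a_1/‖a_1‖ = (4, -1, -1, -3)/5.1962 = (0.7698, -0.1925, -0.1925, -0.5774).
r_{12} = q_1·a_2 = -0.1925.

r_{12} = -0.1925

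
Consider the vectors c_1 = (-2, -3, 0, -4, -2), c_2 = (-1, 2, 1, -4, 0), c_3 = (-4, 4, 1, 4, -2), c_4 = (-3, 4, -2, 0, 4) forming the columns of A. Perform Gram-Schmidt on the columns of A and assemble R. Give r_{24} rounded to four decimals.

q_1 = c_1/‖c_1‖ = (-2, -3, 0, -4, -2)/5.7446 = (-0.3482, -0.5222, 0.0000, -0.6963, -0.3482).
r_{12} = q_1·c_2 = 2.0889.
u_2 = c_2 − 2.0889·q_1 = (-0.2727, 3.0909, 1.0000, -2.5455, 0.7273).
‖u_2‖ = 4.1996, so q_2 = (-0.0649, 0.7360, 0.2381, -0.6061, 0.1732).
r_{24} = q_2·c_4 = 3.3553.

r_{24} = 3.3553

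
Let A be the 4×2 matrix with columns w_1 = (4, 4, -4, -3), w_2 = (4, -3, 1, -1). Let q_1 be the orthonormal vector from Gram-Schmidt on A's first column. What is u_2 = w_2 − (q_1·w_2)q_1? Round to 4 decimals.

u_2 = (3.7895, -3.2105, 1.2105, -0.8421)

w_1 = (4, 4, -4, -3); ‖w_1‖ = 7.5498, so q_1 = (0.5298, 0.5298, -0.5298, -0.3974).
q_1·w_2 = 0.5298·4 + 0.5298·(-3) + (-0.5298)·1 + (-0.3974)·(-1) = 0.3974.
u_2 = w_2 − 0.3974·q_1 = (3.7895, -3.2105, 1.2105, -0.8421).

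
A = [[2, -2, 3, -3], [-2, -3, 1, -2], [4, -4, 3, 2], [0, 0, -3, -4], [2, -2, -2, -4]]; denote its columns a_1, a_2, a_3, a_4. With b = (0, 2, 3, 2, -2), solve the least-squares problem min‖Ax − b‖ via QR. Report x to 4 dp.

a_1 = (2, -2, 4, 0, 2); ‖a_1‖ = 5.2915, so e_1 = (0.3780, -0.3780, 0.7559, 0.0000, 0.3780).
e_1·a_2 = 0.3780·(-2) + (-0.3780)·(-3) + 0.7559·(-4) + 0.0000·0 + 0.3780·(-2) = -3.4017.
u_2 = a_2 + 3.4017·e_1 = (-0.7143, -4.2857, -1.4286, 0.0000, -0.7143).
‖u_2‖ = 4.6291, so e_2 = (-0.1543, -0.9258, -0.3086, 0.0000, -0.1543).
e_1·a_3 = 0.3780·3 + (-0.3780)·1 + 0.7559·3 + 0.0000·(-3) + 0.3780·(-2) = 2.2678; e_2·a_3 = (-0.1543)·3 + (-0.9258)·1 + (-0.3086)·3 + 0.0000·(-3) + (-0.1543)·(-2) = -2.0059.
u_3 = a_3 − 2.2678·e_1 + 2.0059·e_2 = (1.8333, 0.0000, 0.6667, -3.0000, -3.1667).
‖u_3‖ = 4.7784, so e_3 = (0.3837, 0.0000, 0.1395, -0.6278, -0.6627).
e_1·a_4 = 0.3780·(-3) + (-0.3780)·(-2) + 0.7559·2 + 0.0000·(-4) + 0.3780·(-4) = -0.3780; e_2·a_4 = (-0.1543)·(-3) + (-0.9258)·(-2) + (-0.3086)·2 + 0.0000·(-4) + (-0.1543)·(-4) = 2.3146; e_3·a_4 = 0.3837·(-3) + (0.0000)·(-2) + 0.1395·2 + (-0.6278)·(-4) + (-0.6627)·(-4) = 4.2901.
u_4 = a_4 + 0.3780·e_1 − 2.3146·e_2 − 4.2901·e_3 = (-4.1460, 0.0000, 2.4015, -1.3066, -0.6569).
‖u_4‖ = 5.0095, so e_4 = (-0.8276, 0.0000, 0.4794, -0.2608, -0.1311).
Qᵀb = (0.7559, -2.4689, 0.4883, 1.1788).
Back-substitute: x_4 = 1.1788/5.0095 = 0.2353.
x_3 = (0.4883 − 4.2901·0.2353)/4.7784 = -0.1091.
x_2 = (-2.4689 + 2.0059·(-0.1091) − 2.3146·0.2353)/4.6291 = -0.6983.
x_1 = (0.7559 + 3.4017·(-0.6983) − 2.2678·(-0.1091) + 0.3780·0.2353)/5.2915 = -0.2425.

x = (-0.2425, -0.6983, -0.1091, 0.2353)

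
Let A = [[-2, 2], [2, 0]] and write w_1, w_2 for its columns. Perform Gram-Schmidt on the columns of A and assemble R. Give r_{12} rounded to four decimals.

e_1 = w_1/‖w_1‖ = (-2, 2)/2.8284 = (-0.7071, 0.7071).
r_{12} = e_1·w_2 = -1.4142.

r_{12} = -1.4142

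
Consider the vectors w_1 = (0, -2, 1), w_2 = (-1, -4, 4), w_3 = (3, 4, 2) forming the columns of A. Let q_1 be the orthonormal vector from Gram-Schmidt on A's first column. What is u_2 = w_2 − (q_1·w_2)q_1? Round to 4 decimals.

u_2 = (-1.0000, 0.8000, 1.6000)

q_1 = w_1/‖w_1‖ = (0, -2, 1)/2.2361 = (0.0000, -0.8944, 0.4472).
r_{12} = q_1·w_2 = 5.3666.
u_2 = w_2 − 5.3666·q_1 = (-1.0000, 0.8000, 1.6000).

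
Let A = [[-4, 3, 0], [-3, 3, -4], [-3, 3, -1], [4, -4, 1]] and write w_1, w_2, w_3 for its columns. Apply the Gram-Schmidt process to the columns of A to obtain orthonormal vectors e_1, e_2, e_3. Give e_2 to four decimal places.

e_2 = (-0.8246, 0.2910, 0.2910, -0.3881)

w_1 = (-4, -3, -3, 4); ‖w_1‖ = 7.0711, so e_1 = (-0.5657, -0.4243, -0.4243, 0.5657).
e_1·w_2 = (-0.5657)·3 + (-0.4243)·3 + (-0.4243)·3 + 0.5657·(-4) = -6.5054.
u_2 = w_2 + 6.5054·e_1 = (-0.6800, 0.2400, 0.2400, -0.3200).
‖u_2‖ = 0.8246, so e_2 = (-0.8246, 0.2910, 0.2910, -0.3881).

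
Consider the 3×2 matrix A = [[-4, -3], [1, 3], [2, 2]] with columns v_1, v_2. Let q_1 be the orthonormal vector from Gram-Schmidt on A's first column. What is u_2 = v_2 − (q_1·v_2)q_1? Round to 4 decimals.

q_1 = v_1/‖v_1‖ = (-4, 1, 2)/4.5826 = (-0.8729, 0.2182, 0.4364).
r_{12} = q_1·v_2 = 4.1461.
u_2 = v_2 − 4.1461·q_1 = (0.6190, 2.0952, 0.1905).

u_2 = (0.6190, 2.0952, 0.1905)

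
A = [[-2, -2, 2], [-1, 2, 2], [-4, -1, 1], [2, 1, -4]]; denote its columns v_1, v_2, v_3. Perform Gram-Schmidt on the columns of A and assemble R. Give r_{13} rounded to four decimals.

v_1 = (-2, -1, -4, 2); ‖v_1‖ = 5.0000, so e_1 = (-0.4000, -0.2000, -0.8000, 0.4000).
r_{13} = e_1·v_3 = -3.6000.

r_{13} = -3.6000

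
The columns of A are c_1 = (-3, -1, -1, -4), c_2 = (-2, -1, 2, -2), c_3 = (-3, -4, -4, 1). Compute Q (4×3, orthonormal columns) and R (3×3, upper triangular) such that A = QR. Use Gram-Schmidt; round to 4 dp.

Q = [[-0.5774, -0.2140, -0.3786], [-0.1925, -0.1997, -0.7312], [-0.1925, 0.9558, -0.2220], [-0.7698, -0.0285, 0.5223]], R = [[5.1962, 2.5019, 2.5019], [0.0000, 2.5963, -2.4108], [0.0000, 0.0000, 5.4707]]

c_1 = (-3, -1, -1, -4); ‖c_1‖ = 5.1962, so e_1 = (-0.5774, -0.1925, -0.1925, -0.7698).
e_1·c_2 = (-0.5774)·(-2) + (-0.1925)·(-1) + (-0.1925)·2 + (-0.7698)·(-2) = 2.5019.
u_2 = c_2 − 2.5019·e_1 = (-0.5556, -0.5185, 2.4815, -0.0741).
‖u_2‖ = 2.5963, so e_2 = (-0.2140, -0.1997, 0.9558, -0.0285).
e_1·c_3 = (-0.5774)·(-3) + (-0.1925)·(-4) + (-0.1925)·(-4) + (-0.7698)·1 = 2.5019; e_2·c_3 = (-0.2140)·(-3) + (-0.1997)·(-4) + 0.9558·(-4) + (-0.0285)·1 = -2.4108.
u_3 = c_3 − 2.5019·e_1 + 2.4108·e_2 = (-2.0714, -4.0000, -1.2143, 2.8571).
‖u_3‖ = 5.4707, so e_3 = (-0.3786, -0.7312, -0.2220, 0.5223).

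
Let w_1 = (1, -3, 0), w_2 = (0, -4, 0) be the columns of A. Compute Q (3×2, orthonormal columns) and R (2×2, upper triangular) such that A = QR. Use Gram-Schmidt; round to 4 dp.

Q = [[0.3162, -0.9487], [-0.9487, -0.3162], [0.0000, 0.0000]], R = [[3.1623, 3.7947], [0.0000, 1.2649]]

w_1 = (1, -3, 0); ‖w_1‖ = 3.1623, so e_1 = (0.3162, -0.9487, 0.0000).
e_1·w_2 = 0.3162·0 + (-0.9487)·(-4) + 0.0000·0 = 3.7947.
u_2 = w_2 − 3.7947·e_1 = (-1.2000, -0.4000, 0.0000).
‖u_2‖ = 1.2649, so e_2 = (-0.9487, -0.3162, 0.0000).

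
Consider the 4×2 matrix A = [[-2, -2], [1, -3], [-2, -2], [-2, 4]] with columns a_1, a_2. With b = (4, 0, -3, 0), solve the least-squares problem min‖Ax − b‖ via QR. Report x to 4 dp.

a_1 = (-2, 1, -2, -2); ‖a_1‖ = 3.6056, so e_1 = (-0.5547, 0.2774, -0.5547, -0.5547).
e_1·a_2 = (-0.5547)·(-2) + 0.2774·(-3) + (-0.5547)·(-2) + (-0.5547)·4 = -0.8321.
u_2 = a_2 + 0.8321·e_1 = (-2.4615, -2.7692, -2.4615, 3.5385).
‖u_2‖ = 5.6840, so e_2 = (-0.4331, -0.4872, -0.4331, 0.6225).
Qᵀb = (-0.5547, -0.4331).
Back-substitute: x_2 = -0.4331/5.6840 = -0.0762.
x_1 = (-0.5547 + 0.8321·(-0.0762))/3.6056 = -0.1714.

x = (-0.1714, -0.0762)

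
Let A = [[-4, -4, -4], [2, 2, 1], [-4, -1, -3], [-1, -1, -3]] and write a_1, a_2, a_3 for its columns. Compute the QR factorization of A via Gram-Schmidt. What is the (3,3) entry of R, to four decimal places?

q_1 = a_1/‖a_1‖ = (-4, 2, -4, -1)/6.0828 = (-0.6576, 0.3288, -0.6576, -0.1644).
r_{12} = q_1·a_2 = 4.1100.
u_2 = a_2 − 4.1100·q_1 = (-1.2973, 0.6486, 1.7027, -0.3243).
‖u_2‖ = 2.2601, so q_2 = (-0.5740, 0.2870, 0.7534, -0.1435).
r_{13} = q_1·a_3 = 5.4252; r_{23} = q_2·a_3 = 0.7534.
u_3 = a_3 − 5.4252·q_1 − 0.7534·q_2 = (0.0000, -1.0000, 0.0000, -2.0000).
r_{33} = ‖u_3‖ = 2.2361.

r_{33} = 2.2361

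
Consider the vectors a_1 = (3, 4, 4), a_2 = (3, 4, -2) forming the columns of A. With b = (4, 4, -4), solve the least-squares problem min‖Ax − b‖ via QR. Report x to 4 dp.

x = (-0.2933, 1.4133)

e_1 = a_1/‖a_1‖ = (3, 4, 4)/6.4031 = (0.4685, 0.6247, 0.6247).
r_{12} = e_1·a_2 = 2.6550.
u_2 = a_2 − 2.6550·e_1 = (1.7561, 2.3415, -3.6585).
‖u_2‖ = 4.6852, so e_2 = (0.3748, 0.4998, -0.7809).
Qᵀb = (1.8741, 6.6218).
Back-substitute: x_2 = 6.6218/4.6852 = 1.4133.
x_1 = (1.8741 − 2.6550·1.4133)/6.4031 = -0.2933.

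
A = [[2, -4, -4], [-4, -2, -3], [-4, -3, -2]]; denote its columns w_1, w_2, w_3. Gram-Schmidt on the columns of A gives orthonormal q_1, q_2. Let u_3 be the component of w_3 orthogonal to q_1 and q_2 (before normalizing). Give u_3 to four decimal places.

q_1 = w_1/‖w_1‖ = (2, -4, -4)/6.0000 = (0.3333, -0.6667, -0.6667).
r_{12} = q_1·w_2 = 2.0000.
u_2 = w_2 − 2.0000·q_1 = (-4.6667, -0.6667, -1.6667).
‖u_2‖ = 5.0000, so q_2 = (-0.9333, -0.1333, -0.3333).
r_{13} = q_1·w_3 = 2.0000; r_{23} = q_2·w_3 = 4.8000.
u_3 = w_3 − 2.0000·q_1 − 4.8000·q_2 = (-0.1867, -1.0267, 0.9333).

u_3 = (-0.1867, -1.0267, 0.9333)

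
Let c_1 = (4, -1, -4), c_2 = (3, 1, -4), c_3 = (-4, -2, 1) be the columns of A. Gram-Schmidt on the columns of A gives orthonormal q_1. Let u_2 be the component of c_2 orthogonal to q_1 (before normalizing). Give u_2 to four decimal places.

c_1 = (4, -1, -4); ‖c_1‖ = 5.7446, so q_1 = (0.6963, -0.1741, -0.6963).
q_1·c_2 = 0.6963·3 + (-0.1741)·1 + (-0.6963)·(-4) = 4.7001.
u_2 = c_2 − 4.7001·q_1 = (-0.2727, 1.8182, -0.7273).

u_2 = (-0.2727, 1.8182, -0.7273)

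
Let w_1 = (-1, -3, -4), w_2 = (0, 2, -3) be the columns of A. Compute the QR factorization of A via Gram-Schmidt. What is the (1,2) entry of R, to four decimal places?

e_1 = w_1/‖w_1‖ = (-1, -3, -4)/5.0990 = (-0.1961, -0.5883, -0.7845).
r_{12} = e_1·w_2 = 1.1767.

r_{12} = 1.1767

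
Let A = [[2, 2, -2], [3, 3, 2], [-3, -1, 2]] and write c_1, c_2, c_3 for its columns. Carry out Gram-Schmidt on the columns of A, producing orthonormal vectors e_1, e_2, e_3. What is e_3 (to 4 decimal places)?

c_1 = (2, 3, -3); ‖c_1‖ = 4.6904, so e_1 = (0.4264, 0.6396, -0.6396).
e_1·c_2 = 0.4264·2 + 0.6396·3 + (-0.6396)·(-1) = 3.4112.
u_2 = c_2 − 3.4112·e_1 = (0.5455, 0.8182, 1.1818).
‖u_2‖ = 1.5374, so e_2 = (0.3548, 0.5322, 0.7687).
e_1·c_3 = 0.4264·(-2) + 0.6396·2 + (-0.6396)·2 = -0.8528; e_2·c_3 = 0.3548·(-2) + 0.5322·2 + 0.7687·2 = 1.8922.
u_3 = c_3 + 0.8528·e_1 − 1.8922·e_2 = (-2.3077, 1.5385, 0.0000).
‖u_3‖ = 2.7735, so e_3 = (-0.8321, 0.5547, 0.0000).

e_3 = (-0.8321, 0.5547, 0.0000)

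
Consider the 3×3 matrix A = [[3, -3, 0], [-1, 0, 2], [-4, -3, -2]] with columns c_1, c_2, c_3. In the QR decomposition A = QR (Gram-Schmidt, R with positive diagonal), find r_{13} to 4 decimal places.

r_{13} = 1.1767

c_1 = (3, -1, -4); ‖c_1‖ = 5.0990, so q_1 = (0.5883, -0.1961, -0.7845).
r_{13} = q_1·c_3 = 1.1767.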